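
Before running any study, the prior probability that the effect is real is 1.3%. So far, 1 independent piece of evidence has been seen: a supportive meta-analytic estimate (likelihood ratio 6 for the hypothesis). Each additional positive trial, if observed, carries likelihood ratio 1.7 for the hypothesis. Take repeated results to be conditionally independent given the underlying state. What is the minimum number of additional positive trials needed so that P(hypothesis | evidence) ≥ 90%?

Prior odds = 0.013/0.987 = 13/987.
Bayes factor of the evidence already in hand = 6.
Odds after that evidence = (13/987) × 6 = 26/329.
Target odds = 0.9/0.1 = 9.
Need 1.7ⁿ ≥ 9 ÷ (26/329) = 2961/26.
1.7⁸ ≈69.7576 falls short of 2961/26 but 1.7⁹ ≈118.588 reaches it, so n = 9.

9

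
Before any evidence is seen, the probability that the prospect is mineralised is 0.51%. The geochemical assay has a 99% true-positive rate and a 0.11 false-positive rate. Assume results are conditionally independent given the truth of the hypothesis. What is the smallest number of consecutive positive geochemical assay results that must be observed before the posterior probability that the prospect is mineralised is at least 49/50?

Prior odds = 0.0051/0.9949 = 51/9949.
Likelihood ratio of a positive result = 0.99/0.11 = 9.
Target posterior odds = 0.98/0.02 = 49.
Need (51/9949) × 9ⁿ ≥ 49, i.e. 9ⁿ ≥ 487501/51.
9⁴ = 6561 falls short of 487501/51 but 9⁵ = 59049 reaches it, so n = 5.

5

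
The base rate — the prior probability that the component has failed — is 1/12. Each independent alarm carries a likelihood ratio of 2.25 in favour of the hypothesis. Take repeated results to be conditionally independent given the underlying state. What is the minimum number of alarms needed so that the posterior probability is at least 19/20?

7

Prior odds: (1/12) ÷ (11/12) = 1/11.
Likelihood ratio per alarm = 2.25.
Target odds: 0.95 ÷ 0.05 = 19.
Require 2.25ⁿ ≥ 19 ÷ (1/11) = 209.
2.25⁶ = 531441/4096 falls short of 209 but 2.25⁷ = 4782969/16384 reaches it, so n = 7.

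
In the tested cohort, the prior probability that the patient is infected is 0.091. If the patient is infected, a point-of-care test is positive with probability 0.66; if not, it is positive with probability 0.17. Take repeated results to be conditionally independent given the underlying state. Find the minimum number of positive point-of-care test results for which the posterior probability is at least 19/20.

4

Prior odds: 0.091 ÷ 0.909 = 91/909.
Likelihood ratio of a positive = 0.66/0.17 = 66/17.
Target odds: 0.95 ÷ 0.05 = 19.
Require (66/17)ⁿ ≥ 19 ÷ (91/909) = 17271/91.
(66/17)³ = 287496/4913 falls short of 17271/91 but (66/17)⁴ = 18974736/83521 reaches it, so n = 4.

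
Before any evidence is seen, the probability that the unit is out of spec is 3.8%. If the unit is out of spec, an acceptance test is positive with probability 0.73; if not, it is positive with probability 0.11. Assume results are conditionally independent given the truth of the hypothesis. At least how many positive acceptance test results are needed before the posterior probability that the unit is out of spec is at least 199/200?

Prior odds = 0.038/0.962 = 19/481.
Likelihood ratio of a positive = 0.73/0.11 = 73/11.
Target posterior odds = 0.995/0.005 = 199.
Need (19/481) × (73/11)ⁿ ≥ 199, i.e. (73/11)ⁿ ≥ 95719/19.
(73/11)⁴ = 28398241/14641 falls short of 95719/19 but (73/11)⁵ ≈12872.1 reaches it, so n = 5.

5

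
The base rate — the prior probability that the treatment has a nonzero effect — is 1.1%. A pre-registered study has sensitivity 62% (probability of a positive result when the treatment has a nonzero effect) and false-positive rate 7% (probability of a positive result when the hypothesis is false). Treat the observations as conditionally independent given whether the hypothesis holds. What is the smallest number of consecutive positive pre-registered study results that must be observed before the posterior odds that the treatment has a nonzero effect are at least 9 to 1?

Prior odds: 0.011 ÷ 0.989 = 11/989.
Likelihood ratio of a positive result = 0.62/0.07 = 62/7.
Target odds = 9.
Need (11/989) × (62/7)ⁿ ≥ 9, i.e. (62/7)ⁿ ≥ 8901/11.
(62/7)³ = 238328/343 falls short of 8901/11 but (62/7)⁴ = 14776336/2401 reaches it, so n = 4.

4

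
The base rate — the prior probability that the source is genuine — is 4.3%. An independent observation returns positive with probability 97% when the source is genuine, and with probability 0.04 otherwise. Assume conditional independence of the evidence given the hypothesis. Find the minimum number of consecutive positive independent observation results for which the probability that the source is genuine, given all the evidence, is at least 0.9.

Prior odds: 0.043 ÷ 0.957 = 43/957.
Likelihood ratio of a positive result = 0.97/0.04 = 24.25.
Target odds: 0.9 ÷ 0.1 = 9.
Need (43/957) × 24.25ⁿ ≥ 9, i.e. 24.25ⁿ ≥ 8613/43.
24.25¹ = 24.25 falls short of 8613/43 but 24.25² = 588.0625 reaches it, so n = 2.

2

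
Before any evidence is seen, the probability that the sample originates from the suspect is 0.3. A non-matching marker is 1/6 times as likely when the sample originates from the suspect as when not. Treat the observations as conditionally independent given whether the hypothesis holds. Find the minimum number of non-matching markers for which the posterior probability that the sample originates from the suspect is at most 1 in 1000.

Prior odds: 0.3 ÷ 0.7 = 3/7.
Likelihood ratio per non-matching marker = 1/6.
Target odds: 0.001 ÷ 0.999 = 1/999.
Require (1/6)ⁿ ≤ 1/999 ÷ (3/7) = 7/2997.
(1/6)³ = 1/216 is still above 7/2997 but (1/6)⁴ = 1/1296 is at or below it, so n = 4.

4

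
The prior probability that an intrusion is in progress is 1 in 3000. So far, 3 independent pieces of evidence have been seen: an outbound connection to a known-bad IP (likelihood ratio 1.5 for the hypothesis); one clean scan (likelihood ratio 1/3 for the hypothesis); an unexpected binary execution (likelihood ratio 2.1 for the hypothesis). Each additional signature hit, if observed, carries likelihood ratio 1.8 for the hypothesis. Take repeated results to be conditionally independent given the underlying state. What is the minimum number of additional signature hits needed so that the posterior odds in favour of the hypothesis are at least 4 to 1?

Prior odds = (1/3000)/(2999/3000) = 1/2999.
Combined Bayes factor of the evidence already in hand = 1.5 × (1/3) × 2.1 = 1.05.
Odds after that evidence = (1/2999) × 1.05 = 21/59980.
Target odds = 4.
Need 1.8ⁿ ≥ 4 ÷ (21/59980) = 239920/21.
1.8¹⁵ ≈6746.64 falls short of 239920/21 but 1.8¹⁶ ≈12144 reaches it, so n = 16.

16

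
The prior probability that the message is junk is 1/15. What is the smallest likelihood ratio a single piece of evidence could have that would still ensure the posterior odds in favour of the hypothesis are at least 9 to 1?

126

Prior odds = (1/15)/(14/15) = 1/14.
Target odds = 9.
Required Bayes factor = 9 ÷ (1/14) = 126.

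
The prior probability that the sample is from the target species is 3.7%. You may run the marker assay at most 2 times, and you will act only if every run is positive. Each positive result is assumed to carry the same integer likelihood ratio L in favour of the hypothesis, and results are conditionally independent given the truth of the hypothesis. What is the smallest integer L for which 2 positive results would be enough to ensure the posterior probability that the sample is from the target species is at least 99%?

51

Prior odds = 0.037/0.963 = 37/963.
Target odds = 0.99/0.01 = 99.
Need L² ≥ 99 ÷ (37/963) = 95337/37.
50² = 2500 < 95337/37 ≤ 2601 = 51², so L = 51.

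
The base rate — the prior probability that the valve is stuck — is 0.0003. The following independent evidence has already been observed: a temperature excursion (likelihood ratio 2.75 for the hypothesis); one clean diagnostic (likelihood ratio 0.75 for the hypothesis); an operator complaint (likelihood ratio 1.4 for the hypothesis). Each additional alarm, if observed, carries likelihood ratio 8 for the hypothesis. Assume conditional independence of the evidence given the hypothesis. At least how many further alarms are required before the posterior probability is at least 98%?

Prior odds = 0.0003/0.9997 = 3/9997.
Combined Bayes factor of the evidence already in hand = 2.75 × 0.75 × 1.4 = 2.8875.
Odds after that evidence = (3/9997) × 2.8875 = 693/799760.
Target odds = 0.98/0.02 = 49.
Need 8ⁿ ≥ 49 ÷ (693/799760) = 5598320/99.
8⁵ = 32768 falls short of 5598320/99 but 8⁶ = 262144 reaches it, so n = 6.

6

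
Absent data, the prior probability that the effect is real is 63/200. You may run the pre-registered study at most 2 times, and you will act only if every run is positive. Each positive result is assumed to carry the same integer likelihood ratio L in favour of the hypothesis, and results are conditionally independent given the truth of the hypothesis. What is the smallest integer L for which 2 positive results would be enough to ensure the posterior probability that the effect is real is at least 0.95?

Prior odds = 0.315/0.685 = 63/137.
Target odds = 0.95/0.05 = 19.
Need L² ≥ 19 ÷ (63/137) = 2603/63.
6² = 36 < 2603/63 ≤ 49 = 7², so L = 7.

7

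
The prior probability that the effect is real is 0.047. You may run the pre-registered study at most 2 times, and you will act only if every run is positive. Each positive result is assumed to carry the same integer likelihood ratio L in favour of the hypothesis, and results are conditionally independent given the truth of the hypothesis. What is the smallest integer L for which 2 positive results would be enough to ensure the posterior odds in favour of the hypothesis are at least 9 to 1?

Prior odds = 0.047/0.953 = 47/953.
Target odds = 9.
Need L² ≥ 9 ÷ (47/953) = 8577/47.
13² = 169 < 8577/47 ≤ 196 = 14², so L = 14.

14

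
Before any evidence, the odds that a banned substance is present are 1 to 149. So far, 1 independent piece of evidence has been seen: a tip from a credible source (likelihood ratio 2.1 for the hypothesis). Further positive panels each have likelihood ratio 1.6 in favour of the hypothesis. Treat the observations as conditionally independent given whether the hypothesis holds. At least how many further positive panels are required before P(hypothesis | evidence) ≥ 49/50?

18

Prior odds = 1/149.
Bayes factor of the evidence already in hand = 2.1.
Odds after that evidence = (1/149) × 2.1 = 21/1490.
Target odds = 0.98/0.02 = 49.
Need 1.6ⁿ ≥ 49 ÷ (21/1490) = 10430/3.
1.6¹⁷ ≈2951.48 falls short of 10430/3 but 1.6¹⁸ ≈4722.37 reaches it, so n = 18.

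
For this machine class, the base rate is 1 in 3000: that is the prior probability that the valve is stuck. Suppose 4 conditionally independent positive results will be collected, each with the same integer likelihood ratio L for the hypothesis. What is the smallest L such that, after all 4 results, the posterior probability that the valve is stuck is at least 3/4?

10

Prior odds = (1/3000)/(2999/3000) = 1/2999.
Target odds = 0.75/0.25 = 3.
Need L⁴ ≥ 3 ÷ (1/2999) = 8997.
9⁴ = 6561 < 8997 ≤ 10000 = 10⁴, so L = 10.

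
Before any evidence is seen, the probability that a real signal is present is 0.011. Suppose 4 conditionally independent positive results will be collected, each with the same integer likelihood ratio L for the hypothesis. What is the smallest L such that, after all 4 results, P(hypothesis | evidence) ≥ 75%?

Prior odds = 0.011/0.989 = 11/989.
Target odds = 0.75/0.25 = 3.
Need L⁴ ≥ 3 ÷ (11/989) = 2967/11.
4⁴ = 256 < 2967/11 ≤ 625 = 5⁴, so L = 5.

5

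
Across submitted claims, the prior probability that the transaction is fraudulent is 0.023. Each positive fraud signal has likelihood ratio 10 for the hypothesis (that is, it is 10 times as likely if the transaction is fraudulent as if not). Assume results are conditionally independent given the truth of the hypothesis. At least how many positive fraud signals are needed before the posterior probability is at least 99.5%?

4

Prior odds = 0.023/0.977 = 23/977.
Likelihood ratio per positive fraud signal = 10.
Target posterior odds = 0.995/0.005 = 199.
Require 10ⁿ ≥ 199 ÷ (23/977) = 194423/23.
10³ = 1000 falls short of 194423/23 but 10⁴ = 10000 reaches it, so n = 4.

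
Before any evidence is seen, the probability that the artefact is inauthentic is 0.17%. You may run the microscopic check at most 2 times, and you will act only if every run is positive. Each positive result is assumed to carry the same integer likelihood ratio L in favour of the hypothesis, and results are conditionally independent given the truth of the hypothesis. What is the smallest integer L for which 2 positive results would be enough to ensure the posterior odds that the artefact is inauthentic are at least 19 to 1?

Prior odds = 0.0017/0.9983 = 17/9983.
Target odds = 19.
Need L² ≥ 19 ÷ (17/9983) = 189677/17.
105² = 11025 < 189677/17 ≤ 11236 = 106², so L = 106.

106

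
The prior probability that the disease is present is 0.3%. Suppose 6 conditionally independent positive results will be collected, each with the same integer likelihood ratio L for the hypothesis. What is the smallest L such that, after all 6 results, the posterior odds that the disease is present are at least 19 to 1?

5

Prior odds = 0.003/0.997 = 3/997.
Target odds = 19.
Need L⁶ ≥ 19 ÷ (3/997) = 18943/3.
4⁶ = 4096 < 18943/3 ≤ 15625 = 5⁶, so L = 5.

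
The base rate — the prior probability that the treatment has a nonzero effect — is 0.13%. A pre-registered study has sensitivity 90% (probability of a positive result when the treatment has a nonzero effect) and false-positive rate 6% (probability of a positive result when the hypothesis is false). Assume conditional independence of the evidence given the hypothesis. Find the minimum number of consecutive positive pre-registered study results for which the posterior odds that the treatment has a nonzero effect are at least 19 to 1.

Prior odds: 0.0013 ÷ 0.9987 = 13/9987.
Likelihood ratio of a positive result = 0.9/0.06 = 15.
Target odds = 19.
Need (13/9987) × 15ⁿ ≥ 19, i.e. 15ⁿ ≥ 189753/13.
15³ = 3375 falls short of 189753/13 but 15⁴ = 50625 reaches it, so n = 4.

4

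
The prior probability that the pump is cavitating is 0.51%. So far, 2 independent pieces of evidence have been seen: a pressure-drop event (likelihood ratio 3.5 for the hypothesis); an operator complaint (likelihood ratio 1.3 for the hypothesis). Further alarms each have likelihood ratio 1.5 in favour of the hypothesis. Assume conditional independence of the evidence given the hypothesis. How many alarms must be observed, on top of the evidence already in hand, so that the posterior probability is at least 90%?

15

Prior odds = 0.0051/0.9949 = 51/9949.
Combined Bayes factor of the evidence already in hand = 3.5 × 1.3 = 4.55.
Odds after that evidence = (51/9949) × 4.55 = 4641/198980.
Target odds = 0.9/0.1 = 9.
Need 1.5ⁿ ≥ 9 ÷ (4641/198980) = 596940/1547.
1.5¹⁴ = 4782969/16384 falls short of 596940/1547 but 1.5¹⁵ = 14348907/32768 reaches it, so n = 15.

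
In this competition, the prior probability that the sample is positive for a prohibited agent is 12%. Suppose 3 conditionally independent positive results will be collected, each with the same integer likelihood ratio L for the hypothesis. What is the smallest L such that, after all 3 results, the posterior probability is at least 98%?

Prior odds = 0.12/0.88 = 3/22.
Target odds = 0.98/0.02 = 49.
Need L³ ≥ 49 ÷ (3/22) = 1078/3.
7³ = 343 < 1078/3 ≤ 512 = 8³, so L = 8.

8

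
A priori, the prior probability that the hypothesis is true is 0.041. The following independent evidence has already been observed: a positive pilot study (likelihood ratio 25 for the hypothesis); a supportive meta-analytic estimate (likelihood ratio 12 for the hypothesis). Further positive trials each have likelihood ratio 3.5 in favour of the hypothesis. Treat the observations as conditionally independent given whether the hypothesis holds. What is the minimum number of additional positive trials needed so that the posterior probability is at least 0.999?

4

Prior odds = 0.041/0.959 = 41/959.
Combined Bayes factor of the evidence already in hand = 25 × 12 = 300.
Odds after that evidence = (41/959) × 300 = 12300/959.
Target odds = 0.999/0.001 = 999.
Need 3.5ⁿ ≥ 999 ÷ (12300/959) = 319347/4100.
3.5³ = 42.875 falls short of 319347/4100 but 3.5⁴ = 150.0625 reaches it, so n = 4.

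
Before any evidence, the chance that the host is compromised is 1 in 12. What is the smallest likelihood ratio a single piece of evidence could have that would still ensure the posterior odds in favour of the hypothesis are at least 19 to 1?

Prior odds = (1/12)/(11/12) = 1/11.
Target odds = 19.
Required Bayes factor = 19 ÷ (1/11) = 209.

209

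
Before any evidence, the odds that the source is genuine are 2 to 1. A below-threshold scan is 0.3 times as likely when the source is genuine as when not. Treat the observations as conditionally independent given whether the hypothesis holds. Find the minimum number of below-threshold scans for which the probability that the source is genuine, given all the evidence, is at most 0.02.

Prior odds = 2.
Likelihood ratio per below-threshold scan = 0.3.
Target odds: 0.02 ÷ 0.98 = 1/49.
Require 0.3ⁿ ≤ 1/49 ÷ 2 = 1/98.
0.3³ = 0.027 is still above 1/98 but 0.3⁴ = 0.0081 is at or below it, so n = 4.

4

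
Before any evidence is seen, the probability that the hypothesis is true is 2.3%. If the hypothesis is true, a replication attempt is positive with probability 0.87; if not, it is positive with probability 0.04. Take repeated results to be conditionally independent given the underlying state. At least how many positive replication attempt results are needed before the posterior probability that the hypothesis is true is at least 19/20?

3

Prior odds: 0.023 ÷ 0.977 = 23/977.
Likelihood ratio of a positive = 0.87/0.04 = 21.75.
Target posterior odds = 0.95/0.05 = 19.
Need (23/977) × 21.75ⁿ ≥ 19, i.e. 21.75ⁿ ≥ 18563/23.
21.75² = 473.0625 falls short of 18563/23 but 21.75³ = 658503/64 reaches it, so n = 3.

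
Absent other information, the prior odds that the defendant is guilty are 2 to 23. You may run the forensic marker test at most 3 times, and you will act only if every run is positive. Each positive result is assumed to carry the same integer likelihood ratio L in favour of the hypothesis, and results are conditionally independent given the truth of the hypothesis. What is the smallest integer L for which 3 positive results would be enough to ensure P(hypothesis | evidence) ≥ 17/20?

5

Prior odds = 2/23.
Target odds = 0.85/0.15 = 17/3.
Need L³ ≥ 17/3 ÷ (2/23) = 391/6.
4³ = 64 < 391/6 ≤ 125 = 5³, so L = 5.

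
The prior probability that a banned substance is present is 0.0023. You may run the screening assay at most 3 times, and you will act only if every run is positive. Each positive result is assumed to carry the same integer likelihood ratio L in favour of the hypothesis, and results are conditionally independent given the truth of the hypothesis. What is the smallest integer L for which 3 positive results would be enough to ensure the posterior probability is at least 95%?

Prior odds = 0.0023/0.9977 = 23/9977.
Target odds = 0.95/0.05 = 19.
Need L³ ≥ 19 ÷ (23/9977) = 189563/23.
20³ = 8000 < 189563/23 ≤ 9261 = 21³, so L = 21.

21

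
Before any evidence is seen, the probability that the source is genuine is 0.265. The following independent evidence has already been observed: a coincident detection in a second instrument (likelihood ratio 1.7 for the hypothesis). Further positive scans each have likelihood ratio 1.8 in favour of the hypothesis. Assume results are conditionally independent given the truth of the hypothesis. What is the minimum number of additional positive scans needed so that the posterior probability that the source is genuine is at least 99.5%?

Prior odds = 0.265/0.735 = 53/147.
Bayes factor of the evidence already in hand = 1.7.
Odds after that evidence = (53/147) × 1.7 = 901/1470.
Target odds = 0.995/0.005 = 199.
Need 1.8ⁿ ≥ 199 ÷ (901/1470) = 292530/901.
1.8⁹ = 387420489/1953125 falls short of 292530/901 but 1.8¹⁰ ≈357.047 reaches it, so n = 10.

10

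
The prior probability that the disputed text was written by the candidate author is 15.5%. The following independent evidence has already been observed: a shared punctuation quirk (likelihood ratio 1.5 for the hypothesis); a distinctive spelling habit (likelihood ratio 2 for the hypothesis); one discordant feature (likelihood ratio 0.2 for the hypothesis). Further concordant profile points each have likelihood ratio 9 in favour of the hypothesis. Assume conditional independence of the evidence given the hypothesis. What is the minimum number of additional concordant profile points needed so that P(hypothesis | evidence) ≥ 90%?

3

Prior odds = 0.155/0.845 = 31/169.
Combined Bayes factor of the evidence already in hand = 1.5 × 2 × 0.2 = 0.6.
Odds after that evidence = (31/169) × 0.6 = 93/845.
Target odds = 0.9/0.1 = 9.
Need 9ⁿ ≥ 9 ÷ (93/845) = 2535/31.
9² = 81 falls short of 2535/31 but 9³ = 729 reaches it, so n = 3.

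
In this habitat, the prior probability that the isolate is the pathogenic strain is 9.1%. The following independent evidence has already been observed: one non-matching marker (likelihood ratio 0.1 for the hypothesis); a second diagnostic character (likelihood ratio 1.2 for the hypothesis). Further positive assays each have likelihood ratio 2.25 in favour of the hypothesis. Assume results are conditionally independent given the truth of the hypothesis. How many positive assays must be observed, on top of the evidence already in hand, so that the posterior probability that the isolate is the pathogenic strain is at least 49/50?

11

Prior odds = 0.091/0.909 = 91/909.
Combined Bayes factor of the evidence already in hand = 0.1 × 1.2 = 0.12.
Odds after that evidence = (91/909) × 0.12 = 91/7575.
Target odds = 0.98/0.02 = 49.
Need 2.25ⁿ ≥ 49 ÷ (91/7575) = 53025/13.
2.25¹⁰ ≈3325.26 falls short of 53025/13 but 2.25¹¹ ≈7481.83 reaches it, so n = 11.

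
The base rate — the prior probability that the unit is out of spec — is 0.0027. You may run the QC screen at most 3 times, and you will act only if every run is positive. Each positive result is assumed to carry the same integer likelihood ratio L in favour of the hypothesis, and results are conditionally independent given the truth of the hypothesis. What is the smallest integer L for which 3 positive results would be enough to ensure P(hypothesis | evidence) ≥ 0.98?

Prior odds = 0.0027/0.9973 = 27/9973.
Target odds = 0.98/0.02 = 49.
Need L³ ≥ 49 ÷ (27/9973) = 488677/27.
26³ = 17576 < 488677/27 ≤ 19683 = 27³, so L = 27.

27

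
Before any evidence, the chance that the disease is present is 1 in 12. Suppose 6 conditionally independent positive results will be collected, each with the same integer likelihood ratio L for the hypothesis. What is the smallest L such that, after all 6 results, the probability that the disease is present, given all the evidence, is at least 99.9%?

5

Prior odds = (1/12)/(11/12) = 1/11.
Target odds = 0.999/0.001 = 999.
Need L⁶ ≥ 999 ÷ (1/11) = 10989.
4⁶ = 4096 < 10989 ≤ 15625 = 5⁶, so L = 5.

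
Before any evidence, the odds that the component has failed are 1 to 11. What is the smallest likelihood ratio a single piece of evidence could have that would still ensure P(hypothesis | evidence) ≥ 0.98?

539

Prior odds = 1/11.
Target odds = 0.98/0.02 = 49.
Required Bayes factor = 49 ÷ (1/11) = 539.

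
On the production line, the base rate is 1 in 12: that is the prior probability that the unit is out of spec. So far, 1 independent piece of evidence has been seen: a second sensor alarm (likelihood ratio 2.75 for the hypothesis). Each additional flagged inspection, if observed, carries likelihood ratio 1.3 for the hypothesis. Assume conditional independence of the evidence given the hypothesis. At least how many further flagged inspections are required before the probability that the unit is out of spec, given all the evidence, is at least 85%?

Prior odds = (1/12)/(11/12) = 1/11.
Bayes factor of the evidence already in hand = 2.75.
Odds after that evidence = (1/11) × 2.75 = 0.25.
Target odds = 0.85/0.15 = 17/3.
Need 1.3ⁿ ≥ 17/3 ÷ 0.25 = 68/3.
1.3¹¹ ≈17.9216 falls short of 68/3 but 1.3¹² ≈23.2981 reaches it, so n = 12.

12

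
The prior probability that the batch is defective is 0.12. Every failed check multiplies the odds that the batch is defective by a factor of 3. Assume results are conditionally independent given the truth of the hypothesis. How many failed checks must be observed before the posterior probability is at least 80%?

Prior odds: 0.12 ÷ 0.88 = 3/22.
Likelihood ratio per failed check = 3.
Target posterior odds = 0.8/0.2 = 4.
Require 3ⁿ ≥ 4 ÷ (3/22) = 88/3.
3³ = 27 falls short of 88/3 but 3⁴ = 81 reaches it, so n = 4.

4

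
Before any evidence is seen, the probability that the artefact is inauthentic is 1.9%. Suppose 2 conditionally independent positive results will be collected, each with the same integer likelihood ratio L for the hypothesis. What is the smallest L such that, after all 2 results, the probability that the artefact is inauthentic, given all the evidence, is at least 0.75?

13

Prior odds = 0.019/0.981 = 19/981.
Target odds = 0.75/0.25 = 3.
Need L² ≥ 3 ÷ (19/981) = 2943/19.
12² = 144 < 2943/19 ≤ 169 = 13², so L = 13.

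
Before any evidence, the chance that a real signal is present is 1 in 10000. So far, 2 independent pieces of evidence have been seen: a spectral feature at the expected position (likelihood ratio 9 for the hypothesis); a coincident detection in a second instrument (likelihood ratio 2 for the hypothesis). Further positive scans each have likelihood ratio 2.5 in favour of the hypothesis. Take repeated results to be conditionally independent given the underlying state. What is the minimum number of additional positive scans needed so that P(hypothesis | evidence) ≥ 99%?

12

Prior odds = 0.0001/0.9999 = 1/9999.
Combined Bayes factor of the evidence already in hand = 9 × 2 = 18.
Odds after that evidence = (1/9999) × 18 = 2/1111.
Target odds = 0.99/0.01 = 99.
Need 2.5ⁿ ≥ 99 ÷ (2/1111) = 54994.5.
2.5¹¹ = 48828125/2048 falls short of 54994.5 but 2.5¹² = 244140625/4096 reaches it, so n = 12.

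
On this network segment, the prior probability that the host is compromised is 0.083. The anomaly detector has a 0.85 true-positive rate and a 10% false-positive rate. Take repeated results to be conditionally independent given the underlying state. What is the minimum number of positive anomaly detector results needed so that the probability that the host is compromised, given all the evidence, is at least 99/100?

4

Prior odds: 0.083 ÷ 0.917 = 83/917.
Likelihood ratio of a positive result = 0.85/0.1 = 8.5.
Target posterior odds = 0.99/0.01 = 99.
Require 8.5ⁿ ≥ 99 ÷ (83/917) = 90783/83.
8.5³ = 614.125 falls short of 90783/83 but 8.5⁴ = 5220.0625 reaches it, so n = 4.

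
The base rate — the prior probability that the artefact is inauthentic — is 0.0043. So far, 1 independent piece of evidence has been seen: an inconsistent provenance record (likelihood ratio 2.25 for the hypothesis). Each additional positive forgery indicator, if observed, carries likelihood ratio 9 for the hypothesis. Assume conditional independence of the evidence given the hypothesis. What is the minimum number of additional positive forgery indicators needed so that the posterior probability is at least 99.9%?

6

Prior odds = 0.0043/0.9957 = 43/9957.
Bayes factor of the evidence already in hand = 2.25.
Odds after that evidence = (43/9957) × 2.25 = 129/13276.
Target odds = 0.999/0.001 = 999.
Need 9ⁿ ≥ 999 ÷ (129/13276) = 4420908/43.
9⁵ = 59049 falls short of 4420908/43 but 9⁶ = 531441 reaches it, so n = 6.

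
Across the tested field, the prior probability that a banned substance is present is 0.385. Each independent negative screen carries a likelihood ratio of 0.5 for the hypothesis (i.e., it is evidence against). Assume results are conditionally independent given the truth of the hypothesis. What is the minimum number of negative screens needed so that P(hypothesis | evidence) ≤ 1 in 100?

Prior odds: 0.385 ÷ 0.615 = 77/123.
Likelihood ratio per negative screen = 0.5.
Target odds: 0.01 ÷ 0.99 = 1/99.
Need (77/123) × 0.5ⁿ ≤ 1/99, i.e. 0.5ⁿ ≤ 41/2541.
0.5⁵ = 0.03125 is still above 41/2541 but 0.5⁶ = 0.015625 is at or below it, so n = 6.

6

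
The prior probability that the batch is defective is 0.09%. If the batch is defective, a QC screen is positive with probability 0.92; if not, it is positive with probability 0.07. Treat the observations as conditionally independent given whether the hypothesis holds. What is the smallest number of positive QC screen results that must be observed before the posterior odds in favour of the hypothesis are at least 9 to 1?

Prior odds: 0.0009 ÷ 0.9991 = 9/9991.
Likelihood ratio of a positive = 0.92/0.07 = 92/7.
Target odds = 9.
Need (9/9991) × (92/7)ⁿ ≥ 9, i.e. (92/7)ⁿ ≥ 9991.
(92/7)³ = 778688/343 falls short of 9991 but (92/7)⁴ = 71639296/2401 reaches it, so n = 4.

4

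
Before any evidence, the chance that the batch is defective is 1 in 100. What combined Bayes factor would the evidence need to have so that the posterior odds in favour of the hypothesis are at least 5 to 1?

Prior odds = 0.01/0.99 = 1/99.
Target odds = 5.
Required Bayes factor = 5 ÷ (1/99) = 495.

495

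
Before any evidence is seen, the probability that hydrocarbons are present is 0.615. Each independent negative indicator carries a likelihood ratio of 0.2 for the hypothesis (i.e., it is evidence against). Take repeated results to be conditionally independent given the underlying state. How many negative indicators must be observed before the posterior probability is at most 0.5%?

4

Prior odds = 0.615/0.385 = 123/77.
Likelihood ratio per negative indicator = 0.2.
Target posterior odds = 0.005/0.995 = 1/199.
Need (123/77) × 0.2ⁿ ≤ 1/199, i.e. 0.2ⁿ ≤ 77/24477.
0.2³ = 0.008 is still above 77/24477 but 0.2⁴ = 0.0016 is at or below it, so n = 4.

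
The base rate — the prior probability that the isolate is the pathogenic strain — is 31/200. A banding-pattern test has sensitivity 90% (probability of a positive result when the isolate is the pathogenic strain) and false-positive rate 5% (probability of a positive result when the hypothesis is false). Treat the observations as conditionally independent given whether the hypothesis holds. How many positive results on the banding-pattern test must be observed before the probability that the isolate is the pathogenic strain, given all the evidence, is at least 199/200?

Prior odds: 0.155 ÷ 0.845 = 31/169.
Likelihood ratio of a positive result = 0.9/0.05 = 18.
Target odds: 0.995 ÷ 0.005 = 199.
Need (31/169) × 18ⁿ ≥ 199, i.e. 18ⁿ ≥ 33631/31.
18² = 324 falls short of 33631/31 but 18³ = 5832 reaches it, so n = 3.

3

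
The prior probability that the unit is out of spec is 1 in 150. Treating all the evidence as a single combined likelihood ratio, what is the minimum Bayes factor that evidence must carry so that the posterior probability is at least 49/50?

Prior odds = (1/150)/(149/150) = 1/149.
Target odds = 0.98/0.02 = 49.
Required Bayes factor = 49 ÷ (1/149) = 7301.

7301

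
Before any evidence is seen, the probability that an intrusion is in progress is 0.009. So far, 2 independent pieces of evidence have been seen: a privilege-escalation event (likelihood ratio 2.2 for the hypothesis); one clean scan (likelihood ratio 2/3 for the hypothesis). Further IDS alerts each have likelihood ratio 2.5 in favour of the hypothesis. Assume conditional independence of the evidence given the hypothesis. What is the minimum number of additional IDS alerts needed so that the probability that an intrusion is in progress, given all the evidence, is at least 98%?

Prior odds = 0.009/0.991 = 9/991.
Combined Bayes factor of the evidence already in hand = 2.2 × (2/3) = 22/15.
Odds after that evidence = (9/991) × 22/15 = 66/4955.
Target odds = 0.98/0.02 = 49.
Need 2.5ⁿ ≥ 49 ÷ (66/4955) = 242795/66.
2.5⁸ = 390625/256 falls short of 242795/66 but 2.5⁹ = 1953125/512 reaches it, so n = 9.

9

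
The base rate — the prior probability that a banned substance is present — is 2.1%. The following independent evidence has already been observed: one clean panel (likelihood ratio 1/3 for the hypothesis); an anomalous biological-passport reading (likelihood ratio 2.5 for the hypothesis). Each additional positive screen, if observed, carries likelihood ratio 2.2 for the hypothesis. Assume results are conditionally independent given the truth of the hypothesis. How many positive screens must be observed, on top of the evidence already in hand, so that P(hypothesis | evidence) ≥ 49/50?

Prior odds = 0.021/0.979 = 21/979.
Combined Bayes factor of the evidence already in hand = (1/3) × 2.5 = 5/6.
Odds after that evidence = (21/979) × 5/6 = 35/1958.
Target odds = 0.98/0.02 = 49.
Need 2.2ⁿ ≥ 49 ÷ (35/1958) = 2741.2.
2.2¹⁰ ≈2655.99 falls short of 2741.2 but 2.2¹¹ ≈5843.18 reaches it, so n = 11.

11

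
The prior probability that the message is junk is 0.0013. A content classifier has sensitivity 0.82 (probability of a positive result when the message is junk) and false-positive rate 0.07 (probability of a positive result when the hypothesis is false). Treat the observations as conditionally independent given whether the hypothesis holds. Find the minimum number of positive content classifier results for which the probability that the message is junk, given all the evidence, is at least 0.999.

6

Prior odds = 0.0013/0.9987 = 13/9987.
Likelihood ratio of a positive result = 0.82/0.07 = 82/7.
Target posterior odds = 0.999/0.001 = 999.
Require (82/7)ⁿ ≥ 999 ÷ (13/9987) = 9977013/13.
(82/7)⁵ ≈220587 falls short of 9977013/13 but (82/7)⁶ ≈2.58401e+06 reaches it, so n = 6.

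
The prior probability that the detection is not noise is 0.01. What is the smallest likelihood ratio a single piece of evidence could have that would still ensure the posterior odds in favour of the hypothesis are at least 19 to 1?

Prior odds = 0.01/0.99 = 1/99.
Target odds = 19.
Required Bayes factor = 19 ÷ (1/99) = 1881.

1881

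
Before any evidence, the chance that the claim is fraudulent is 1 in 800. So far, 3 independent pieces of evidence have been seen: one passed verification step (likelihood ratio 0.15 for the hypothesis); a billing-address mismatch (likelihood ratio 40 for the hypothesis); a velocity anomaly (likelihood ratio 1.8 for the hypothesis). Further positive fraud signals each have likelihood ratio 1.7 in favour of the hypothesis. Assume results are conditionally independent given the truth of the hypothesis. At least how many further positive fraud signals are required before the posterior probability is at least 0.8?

11

Prior odds = 0.00125/0.99875 = 1/799.
Combined Bayes factor of the evidence already in hand = 0.15 × 40 × 1.8 = 10.8.
Odds after that evidence = (1/799) × 10.8 = 54/3995.
Target odds = 0.8/0.2 = 4.
Need 1.7ⁿ ≥ 4 ÷ (54/3995) = 7990/27.
1.7¹⁰ ≈201.599 falls short of 7990/27 but 1.7¹¹ ≈342.719 reaches it, so n = 11.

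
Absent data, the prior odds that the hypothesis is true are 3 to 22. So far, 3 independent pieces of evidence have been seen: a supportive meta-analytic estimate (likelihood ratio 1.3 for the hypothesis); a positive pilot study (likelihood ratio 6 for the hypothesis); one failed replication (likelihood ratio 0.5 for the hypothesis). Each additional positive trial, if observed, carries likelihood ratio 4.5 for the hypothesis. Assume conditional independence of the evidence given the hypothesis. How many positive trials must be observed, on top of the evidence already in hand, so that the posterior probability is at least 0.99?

Prior odds = 3/22.
Combined Bayes factor of the evidence already in hand = 1.3 × 6 × 0.5 = 3.9.
Odds after that evidence = (3/22) × 3.9 = 117/220.
Target odds = 0.99/0.01 = 99.
Need 4.5ⁿ ≥ 99 ÷ (117/220) = 2420/13.
4.5³ = 91.125 falls short of 2420/13 but 4.5⁴ = 410.0625 reaches it, so n = 4.

4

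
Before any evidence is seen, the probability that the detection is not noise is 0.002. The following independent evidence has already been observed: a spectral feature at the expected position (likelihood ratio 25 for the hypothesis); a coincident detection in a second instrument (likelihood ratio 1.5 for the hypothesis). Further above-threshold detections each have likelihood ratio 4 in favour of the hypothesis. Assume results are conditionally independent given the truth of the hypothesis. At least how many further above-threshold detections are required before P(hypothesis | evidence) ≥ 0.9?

Prior odds = 0.002/0.998 = 1/499.
Combined Bayes factor of the evidence already in hand = 25 × 1.5 = 37.5.
Odds after that evidence = (1/499) × 37.5 = 75/998.
Target odds = 0.9/0.1 = 9.
Need 4ⁿ ≥ 9 ÷ (75/998) = 119.76.
4³ = 64 falls short of 119.76 but 4⁴ = 256 reaches it, so n = 4.

4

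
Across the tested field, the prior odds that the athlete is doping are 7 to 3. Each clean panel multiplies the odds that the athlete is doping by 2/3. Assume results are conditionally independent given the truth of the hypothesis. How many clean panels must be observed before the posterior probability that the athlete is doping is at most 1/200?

16

Prior odds = 7/3.
Likelihood ratio per clean panel = 2/3.
Target posterior odds = 0.005/0.995 = 1/199.
Require (2/3)ⁿ ≤ 1/199 ÷ (7/3) = 3/1393.
(2/3)¹⁵ = 32768/14348907 is still above 3/1393 but (2/3)¹⁶ = 65536/43046721 is at or below it, so n = 16.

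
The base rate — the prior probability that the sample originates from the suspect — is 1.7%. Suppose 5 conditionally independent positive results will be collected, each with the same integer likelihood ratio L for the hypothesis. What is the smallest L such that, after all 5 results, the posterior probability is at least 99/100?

Prior odds = 0.017/0.983 = 17/983.
Target odds = 0.99/0.01 = 99.
Need L⁵ ≥ 99 ÷ (17/983) = 97317/17.
5⁵ = 3125 < 97317/17 ≤ 7776 = 6⁵, so L = 6.

6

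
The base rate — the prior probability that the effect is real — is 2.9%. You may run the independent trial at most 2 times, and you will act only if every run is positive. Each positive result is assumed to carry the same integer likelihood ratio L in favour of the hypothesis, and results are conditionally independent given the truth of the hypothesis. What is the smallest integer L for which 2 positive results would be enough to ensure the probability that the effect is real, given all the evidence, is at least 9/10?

18

Prior odds = 0.029/0.971 = 29/971.
Target odds = 0.9/0.1 = 9.
Need L² ≥ 9 ÷ (29/971) = 8739/29.
17² = 289 < 8739/29 ≤ 324 = 18², so L = 18.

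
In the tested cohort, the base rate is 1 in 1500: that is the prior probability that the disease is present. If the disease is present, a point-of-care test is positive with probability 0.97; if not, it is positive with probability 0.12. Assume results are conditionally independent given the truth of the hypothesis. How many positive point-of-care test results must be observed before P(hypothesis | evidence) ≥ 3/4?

5

Prior odds: (1/1500) ÷ (1499/1500) = 1/1499.
Likelihood ratio of a positive = 0.97/0.12 = 97/12.
Target posterior odds = 0.75/0.25 = 3.
Require (97/12)ⁿ ≥ 3 ÷ (1/1499) = 4497.
(97/12)⁴ = 88529281/20736 falls short of 4497 but (97/12)⁵ ≈34510.6 reaches it, so n = 5.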